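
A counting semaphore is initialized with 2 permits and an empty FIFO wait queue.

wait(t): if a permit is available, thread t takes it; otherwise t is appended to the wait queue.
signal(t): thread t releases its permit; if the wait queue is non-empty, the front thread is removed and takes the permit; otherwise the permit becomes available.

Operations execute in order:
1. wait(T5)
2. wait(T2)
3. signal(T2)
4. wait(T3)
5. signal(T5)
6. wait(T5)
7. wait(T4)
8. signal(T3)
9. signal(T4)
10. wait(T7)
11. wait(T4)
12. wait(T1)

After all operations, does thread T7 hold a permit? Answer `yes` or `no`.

Step 1: wait(T5) -> count=1 queue=[] holders={T5}
Step 2: wait(T2) -> count=0 queue=[] holders={T2,T5}
Step 3: signal(T2) -> count=1 queue=[] holders={T5}
Step 4: wait(T3) -> count=0 queue=[] holders={T3,T5}
Step 5: signal(T5) -> count=1 queue=[] holders={T3}
Step 6: wait(T5) -> count=0 queue=[] holders={T3,T5}
Step 7: wait(T4) -> count=0 queue=[T4] holders={T3,T5}
Step 8: signal(T3) -> count=0 queue=[] holders={T4,T5}
Step 9: signal(T4) -> count=1 queue=[] holders={T5}
Step 10: wait(T7) -> count=0 queue=[] holders={T5,T7}
Step 11: wait(T4) -> count=0 queue=[T4] holders={T5,T7}
Step 12: wait(T1) -> count=0 queue=[T4,T1] holders={T5,T7}
Final holders: {T5,T7} -> T7 in holders

Answer: yes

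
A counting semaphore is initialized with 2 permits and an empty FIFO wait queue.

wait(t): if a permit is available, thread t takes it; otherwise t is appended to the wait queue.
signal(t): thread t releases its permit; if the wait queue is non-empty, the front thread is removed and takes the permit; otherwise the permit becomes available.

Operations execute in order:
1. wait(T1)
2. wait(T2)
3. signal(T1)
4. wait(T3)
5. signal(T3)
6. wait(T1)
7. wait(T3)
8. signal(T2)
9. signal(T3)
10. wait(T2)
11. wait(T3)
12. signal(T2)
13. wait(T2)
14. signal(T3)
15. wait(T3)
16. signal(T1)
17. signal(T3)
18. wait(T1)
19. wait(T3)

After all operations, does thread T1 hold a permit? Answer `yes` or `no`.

Answer: yes

Derivation:
Step 1: wait(T1) -> count=1 queue=[] holders={T1}
Step 2: wait(T2) -> count=0 queue=[] holders={T1,T2}
Step 3: signal(T1) -> count=1 queue=[] holders={T2}
Step 4: wait(T3) -> count=0 queue=[] holders={T2,T3}
Step 5: signal(T3) -> count=1 queue=[] holders={T2}
Step 6: wait(T1) -> count=0 queue=[] holders={T1,T2}
Step 7: wait(T3) -> count=0 queue=[T3] holders={T1,T2}
Step 8: signal(T2) -> count=0 queue=[] holders={T1,T3}
Step 9: signal(T3) -> count=1 queue=[] holders={T1}
Step 10: wait(T2) -> count=0 queue=[] holders={T1,T2}
Step 11: wait(T3) -> count=0 queue=[T3] holders={T1,T2}
Step 12: signal(T2) -> count=0 queue=[] holders={T1,T3}
Step 13: wait(T2) -> count=0 queue=[T2] holders={T1,T3}
Step 14: signal(T3) -> count=0 queue=[] holders={T1,T2}
Step 15: wait(T3) -> count=0 queue=[T3] holders={T1,T2}
Step 16: signal(T1) -> count=0 queue=[] holders={T2,T3}
Step 17: signal(T3) -> count=1 queue=[] holders={T2}
Step 18: wait(T1) -> count=0 queue=[] holders={T1,T2}
Step 19: wait(T3) -> count=0 queue=[T3] holders={T1,T2}
Final holders: {T1,T2} -> T1 in holders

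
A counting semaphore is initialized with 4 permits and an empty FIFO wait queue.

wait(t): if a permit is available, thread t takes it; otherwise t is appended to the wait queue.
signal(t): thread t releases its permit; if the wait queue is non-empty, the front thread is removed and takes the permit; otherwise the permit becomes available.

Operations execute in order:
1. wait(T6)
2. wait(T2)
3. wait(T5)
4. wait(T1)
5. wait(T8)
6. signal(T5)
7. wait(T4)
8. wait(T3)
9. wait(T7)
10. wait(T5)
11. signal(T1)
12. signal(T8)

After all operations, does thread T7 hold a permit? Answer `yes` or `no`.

Answer: no

Derivation:
Step 1: wait(T6) -> count=3 queue=[] holders={T6}
Step 2: wait(T2) -> count=2 queue=[] holders={T2,T6}
Step 3: wait(T5) -> count=1 queue=[] holders={T2,T5,T6}
Step 4: wait(T1) -> count=0 queue=[] holders={T1,T2,T5,T6}
Step 5: wait(T8) -> count=0 queue=[T8] holders={T1,T2,T5,T6}
Step 6: signal(T5) -> count=0 queue=[] holders={T1,T2,T6,T8}
Step 7: wait(T4) -> count=0 queue=[T4] holders={T1,T2,T6,T8}
Step 8: wait(T3) -> count=0 queue=[T4,T3] holders={T1,T2,T6,T8}
Step 9: wait(T7) -> count=0 queue=[T4,T3,T7] holders={T1,T2,T6,T8}
Step 10: wait(T5) -> count=0 queue=[T4,T3,T7,T5] holders={T1,T2,T6,T8}
Step 11: signal(T1) -> count=0 queue=[T3,T7,T5] holders={T2,T4,T6,T8}
Step 12: signal(T8) -> count=0 queue=[T7,T5] holders={T2,T3,T4,T6}
Final holders: {T2,T3,T4,T6} -> T7 not in holders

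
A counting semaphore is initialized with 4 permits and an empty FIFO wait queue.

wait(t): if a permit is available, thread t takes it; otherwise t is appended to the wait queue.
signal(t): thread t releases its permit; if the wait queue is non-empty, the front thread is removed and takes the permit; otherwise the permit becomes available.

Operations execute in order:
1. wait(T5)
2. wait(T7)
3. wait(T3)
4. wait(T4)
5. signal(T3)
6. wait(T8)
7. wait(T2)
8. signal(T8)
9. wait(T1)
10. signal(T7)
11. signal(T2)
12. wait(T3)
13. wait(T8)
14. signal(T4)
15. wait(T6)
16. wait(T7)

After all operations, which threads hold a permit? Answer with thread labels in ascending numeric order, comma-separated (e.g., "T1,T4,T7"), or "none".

Step 1: wait(T5) -> count=3 queue=[] holders={T5}
Step 2: wait(T7) -> count=2 queue=[] holders={T5,T7}
Step 3: wait(T3) -> count=1 queue=[] holders={T3,T5,T7}
Step 4: wait(T4) -> count=0 queue=[] holders={T3,T4,T5,T7}
Step 5: signal(T3) -> count=1 queue=[] holders={T4,T5,T7}
Step 6: wait(T8) -> count=0 queue=[] holders={T4,T5,T7,T8}
Step 7: wait(T2) -> count=0 queue=[T2] holders={T4,T5,T7,T8}
Step 8: signal(T8) -> count=0 queue=[] holders={T2,T4,T5,T7}
Step 9: wait(T1) -> count=0 queue=[T1] holders={T2,T4,T5,T7}
Step 10: signal(T7) -> count=0 queue=[] holders={T1,T2,T4,T5}
Step 11: signal(T2) -> count=1 queue=[] holders={T1,T4,T5}
Step 12: wait(T3) -> count=0 queue=[] holders={T1,T3,T4,T5}
Step 13: wait(T8) -> count=0 queue=[T8] holders={T1,T3,T4,T5}
Step 14: signal(T4) -> count=0 queue=[] holders={T1,T3,T5,T8}
Step 15: wait(T6) -> count=0 queue=[T6] holders={T1,T3,T5,T8}
Step 16: wait(T7) -> count=0 queue=[T6,T7] holders={T1,T3,T5,T8}
Final holders: T1,T3,T5,T8

Answer: T1,T3,T5,T8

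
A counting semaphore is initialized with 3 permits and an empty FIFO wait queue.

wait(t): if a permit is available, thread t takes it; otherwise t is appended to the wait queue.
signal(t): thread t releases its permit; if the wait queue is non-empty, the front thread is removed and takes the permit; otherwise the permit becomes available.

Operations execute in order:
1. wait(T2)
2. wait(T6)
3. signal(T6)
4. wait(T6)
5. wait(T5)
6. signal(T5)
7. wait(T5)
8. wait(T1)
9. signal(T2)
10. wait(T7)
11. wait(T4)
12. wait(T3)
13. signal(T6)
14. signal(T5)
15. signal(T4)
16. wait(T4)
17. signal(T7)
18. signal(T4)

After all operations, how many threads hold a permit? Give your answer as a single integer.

Answer: 2

Derivation:
Step 1: wait(T2) -> count=2 queue=[] holders={T2}
Step 2: wait(T6) -> count=1 queue=[] holders={T2,T6}
Step 3: signal(T6) -> count=2 queue=[] holders={T2}
Step 4: wait(T6) -> count=1 queue=[] holders={T2,T6}
Step 5: wait(T5) -> count=0 queue=[] holders={T2,T5,T6}
Step 6: signal(T5) -> count=1 queue=[] holders={T2,T6}
Step 7: wait(T5) -> count=0 queue=[] holders={T2,T5,T6}
Step 8: wait(T1) -> count=0 queue=[T1] holders={T2,T5,T6}
Step 9: signal(T2) -> count=0 queue=[] holders={T1,T5,T6}
Step 10: wait(T7) -> count=0 queue=[T7] holders={T1,T5,T6}
Step 11: wait(T4) -> count=0 queue=[T7,T4] holders={T1,T5,T6}
Step 12: wait(T3) -> count=0 queue=[T7,T4,T3] holders={T1,T5,T6}
Step 13: signal(T6) -> count=0 queue=[T4,T3] holders={T1,T5,T7}
Step 14: signal(T5) -> count=0 queue=[T3] holders={T1,T4,T7}
Step 15: signal(T4) -> count=0 queue=[] holders={T1,T3,T7}
Step 16: wait(T4) -> count=0 queue=[T4] holders={T1,T3,T7}
Step 17: signal(T7) -> count=0 queue=[] holders={T1,T3,T4}
Step 18: signal(T4) -> count=1 queue=[] holders={T1,T3}
Final holders: {T1,T3} -> 2 thread(s)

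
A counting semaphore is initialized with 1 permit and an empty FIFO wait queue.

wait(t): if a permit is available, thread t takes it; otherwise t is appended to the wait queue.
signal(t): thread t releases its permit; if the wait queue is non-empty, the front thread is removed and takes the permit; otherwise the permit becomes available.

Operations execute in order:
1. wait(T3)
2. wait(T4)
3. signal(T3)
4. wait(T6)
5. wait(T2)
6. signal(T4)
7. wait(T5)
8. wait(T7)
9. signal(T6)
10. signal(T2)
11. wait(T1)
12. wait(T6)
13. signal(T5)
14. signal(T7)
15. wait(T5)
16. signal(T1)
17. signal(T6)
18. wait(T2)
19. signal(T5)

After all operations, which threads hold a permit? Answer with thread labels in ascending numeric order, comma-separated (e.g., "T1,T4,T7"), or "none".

Answer: T2

Derivation:
Step 1: wait(T3) -> count=0 queue=[] holders={T3}
Step 2: wait(T4) -> count=0 queue=[T4] holders={T3}
Step 3: signal(T3) -> count=0 queue=[] holders={T4}
Step 4: wait(T6) -> count=0 queue=[T6] holders={T4}
Step 5: wait(T2) -> count=0 queue=[T6,T2] holders={T4}
Step 6: signal(T4) -> count=0 queue=[T2] holders={T6}
Step 7: wait(T5) -> count=0 queue=[T2,T5] holders={T6}
Step 8: wait(T7) -> count=0 queue=[T2,T5,T7] holders={T6}
Step 9: signal(T6) -> count=0 queue=[T5,T7] holders={T2}
Step 10: signal(T2) -> count=0 queue=[T7] holders={T5}
Step 11: wait(T1) -> count=0 queue=[T7,T1] holders={T5}
Step 12: wait(T6) -> count=0 queue=[T7,T1,T6] holders={T5}
Step 13: signal(T5) -> count=0 queue=[T1,T6] holders={T7}
Step 14: signal(T7) -> count=0 queue=[T6] holders={T1}
Step 15: wait(T5) -> count=0 queue=[T6,T5] holders={T1}
Step 16: signal(T1) -> count=0 queue=[T5] holders={T6}
Step 17: signal(T6) -> count=0 queue=[] holders={T5}
Step 18: wait(T2) -> count=0 queue=[T2] holders={T5}
Step 19: signal(T5) -> count=0 queue=[] holders={T2}
Final holders: T2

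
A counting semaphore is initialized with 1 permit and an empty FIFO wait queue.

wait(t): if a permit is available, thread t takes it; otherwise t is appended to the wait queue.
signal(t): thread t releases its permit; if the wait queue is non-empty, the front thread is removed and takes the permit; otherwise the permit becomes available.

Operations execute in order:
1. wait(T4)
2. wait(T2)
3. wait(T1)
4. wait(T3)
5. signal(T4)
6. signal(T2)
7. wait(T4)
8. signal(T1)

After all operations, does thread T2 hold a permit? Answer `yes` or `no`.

Answer: no

Derivation:
Step 1: wait(T4) -> count=0 queue=[] holders={T4}
Step 2: wait(T2) -> count=0 queue=[T2] holders={T4}
Step 3: wait(T1) -> count=0 queue=[T2,T1] holders={T4}
Step 4: wait(T3) -> count=0 queue=[T2,T1,T3] holders={T4}
Step 5: signal(T4) -> count=0 queue=[T1,T3] holders={T2}
Step 6: signal(T2) -> count=0 queue=[T3] holders={T1}
Step 7: wait(T4) -> count=0 queue=[T3,T4] holders={T1}
Step 8: signal(T1) -> count=0 queue=[T4] holders={T3}
Final holders: {T3} -> T2 not in holders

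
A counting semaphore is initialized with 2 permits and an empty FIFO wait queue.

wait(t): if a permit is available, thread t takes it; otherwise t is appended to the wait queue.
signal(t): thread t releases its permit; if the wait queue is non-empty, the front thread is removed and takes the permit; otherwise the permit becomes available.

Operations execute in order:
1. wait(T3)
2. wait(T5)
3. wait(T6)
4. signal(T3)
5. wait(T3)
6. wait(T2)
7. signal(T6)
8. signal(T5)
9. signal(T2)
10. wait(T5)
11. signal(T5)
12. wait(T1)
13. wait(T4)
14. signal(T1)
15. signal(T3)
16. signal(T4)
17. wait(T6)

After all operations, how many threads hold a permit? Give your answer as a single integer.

Answer: 1

Derivation:
Step 1: wait(T3) -> count=1 queue=[] holders={T3}
Step 2: wait(T5) -> count=0 queue=[] holders={T3,T5}
Step 3: wait(T6) -> count=0 queue=[T6] holders={T3,T5}
Step 4: signal(T3) -> count=0 queue=[] holders={T5,T6}
Step 5: wait(T3) -> count=0 queue=[T3] holders={T5,T6}
Step 6: wait(T2) -> count=0 queue=[T3,T2] holders={T5,T6}
Step 7: signal(T6) -> count=0 queue=[T2] holders={T3,T5}
Step 8: signal(T5) -> count=0 queue=[] holders={T2,T3}
Step 9: signal(T2) -> count=1 queue=[] holders={T3}
Step 10: wait(T5) -> count=0 queue=[] holders={T3,T5}
Step 11: signal(T5) -> count=1 queue=[] holders={T3}
Step 12: wait(T1) -> count=0 queue=[] holders={T1,T3}
Step 13: wait(T4) -> count=0 queue=[T4] holders={T1,T3}
Step 14: signal(T1) -> count=0 queue=[] holders={T3,T4}
Step 15: signal(T3) -> count=1 queue=[] holders={T4}
Step 16: signal(T4) -> count=2 queue=[] holders={none}
Step 17: wait(T6) -> count=1 queue=[] holders={T6}
Final holders: {T6} -> 1 thread(s)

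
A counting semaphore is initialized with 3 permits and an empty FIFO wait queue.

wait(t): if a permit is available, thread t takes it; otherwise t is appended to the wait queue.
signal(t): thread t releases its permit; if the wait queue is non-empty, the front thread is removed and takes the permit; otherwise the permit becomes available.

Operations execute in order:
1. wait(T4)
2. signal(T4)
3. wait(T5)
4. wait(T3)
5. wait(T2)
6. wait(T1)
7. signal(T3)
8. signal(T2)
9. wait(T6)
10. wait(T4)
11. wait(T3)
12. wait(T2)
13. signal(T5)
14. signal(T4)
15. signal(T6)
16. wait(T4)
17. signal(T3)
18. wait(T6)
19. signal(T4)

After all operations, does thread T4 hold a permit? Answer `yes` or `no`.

Answer: no

Derivation:
Step 1: wait(T4) -> count=2 queue=[] holders={T4}
Step 2: signal(T4) -> count=3 queue=[] holders={none}
Step 3: wait(T5) -> count=2 queue=[] holders={T5}
Step 4: wait(T3) -> count=1 queue=[] holders={T3,T5}
Step 5: wait(T2) -> count=0 queue=[] holders={T2,T3,T5}
Step 6: wait(T1) -> count=0 queue=[T1] holders={T2,T3,T5}
Step 7: signal(T3) -> count=0 queue=[] holders={T1,T2,T5}
Step 8: signal(T2) -> count=1 queue=[] holders={T1,T5}
Step 9: wait(T6) -> count=0 queue=[] holders={T1,T5,T6}
Step 10: wait(T4) -> count=0 queue=[T4] holders={T1,T5,T6}
Step 11: wait(T3) -> count=0 queue=[T4,T3] holders={T1,T5,T6}
Step 12: wait(T2) -> count=0 queue=[T4,T3,T2] holders={T1,T5,T6}
Step 13: signal(T5) -> count=0 queue=[T3,T2] holders={T1,T4,T6}
Step 14: signal(T4) -> count=0 queue=[T2] holders={T1,T3,T6}
Step 15: signal(T6) -> count=0 queue=[] holders={T1,T2,T3}
Step 16: wait(T4) -> count=0 queue=[T4] holders={T1,T2,T3}
Step 17: signal(T3) -> count=0 queue=[] holders={T1,T2,T4}
Step 18: wait(T6) -> count=0 queue=[T6] holders={T1,T2,T4}
Step 19: signal(T4) -> count=0 queue=[] holders={T1,T2,T6}
Final holders: {T1,T2,T6} -> T4 not in holders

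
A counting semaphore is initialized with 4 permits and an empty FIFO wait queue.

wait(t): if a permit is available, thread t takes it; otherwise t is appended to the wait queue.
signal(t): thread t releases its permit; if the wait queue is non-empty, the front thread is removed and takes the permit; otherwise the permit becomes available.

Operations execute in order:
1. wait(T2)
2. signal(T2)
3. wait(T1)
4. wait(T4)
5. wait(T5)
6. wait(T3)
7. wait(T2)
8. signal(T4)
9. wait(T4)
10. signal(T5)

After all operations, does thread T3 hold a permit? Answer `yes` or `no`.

Step 1: wait(T2) -> count=3 queue=[] holders={T2}
Step 2: signal(T2) -> count=4 queue=[] holders={none}
Step 3: wait(T1) -> count=3 queue=[] holders={T1}
Step 4: wait(T4) -> count=2 queue=[] holders={T1,T4}
Step 5: wait(T5) -> count=1 queue=[] holders={T1,T4,T5}
Step 6: wait(T3) -> count=0 queue=[] holders={T1,T3,T4,T5}
Step 7: wait(T2) -> count=0 queue=[T2] holders={T1,T3,T4,T5}
Step 8: signal(T4) -> count=0 queue=[] holders={T1,T2,T3,T5}
Step 9: wait(T4) -> count=0 queue=[T4] holders={T1,T2,T3,T5}
Step 10: signal(T5) -> count=0 queue=[] holders={T1,T2,T3,T4}
Final holders: {T1,T2,T3,T4} -> T3 in holders

Answer: yes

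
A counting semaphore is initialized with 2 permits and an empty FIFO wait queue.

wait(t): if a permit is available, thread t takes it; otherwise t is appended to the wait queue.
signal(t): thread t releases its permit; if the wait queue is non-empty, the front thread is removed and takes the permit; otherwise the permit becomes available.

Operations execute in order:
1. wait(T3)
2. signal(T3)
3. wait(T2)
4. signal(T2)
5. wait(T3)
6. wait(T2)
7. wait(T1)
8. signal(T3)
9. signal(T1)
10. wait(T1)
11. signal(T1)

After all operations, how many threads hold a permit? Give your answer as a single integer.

Step 1: wait(T3) -> count=1 queue=[] holders={T3}
Step 2: signal(T3) -> count=2 queue=[] holders={none}
Step 3: wait(T2) -> count=1 queue=[] holders={T2}
Step 4: signal(T2) -> count=2 queue=[] holders={none}
Step 5: wait(T3) -> count=1 queue=[] holders={T3}
Step 6: wait(T2) -> count=0 queue=[] holders={T2,T3}
Step 7: wait(T1) -> count=0 queue=[T1] holders={T2,T3}
Step 8: signal(T3) -> count=0 queue=[] holders={T1,T2}
Step 9: signal(T1) -> count=1 queue=[] holders={T2}
Step 10: wait(T1) -> count=0 queue=[] holders={T1,T2}
Step 11: signal(T1) -> count=1 queue=[] holders={T2}
Final holders: {T2} -> 1 thread(s)

Answer: 1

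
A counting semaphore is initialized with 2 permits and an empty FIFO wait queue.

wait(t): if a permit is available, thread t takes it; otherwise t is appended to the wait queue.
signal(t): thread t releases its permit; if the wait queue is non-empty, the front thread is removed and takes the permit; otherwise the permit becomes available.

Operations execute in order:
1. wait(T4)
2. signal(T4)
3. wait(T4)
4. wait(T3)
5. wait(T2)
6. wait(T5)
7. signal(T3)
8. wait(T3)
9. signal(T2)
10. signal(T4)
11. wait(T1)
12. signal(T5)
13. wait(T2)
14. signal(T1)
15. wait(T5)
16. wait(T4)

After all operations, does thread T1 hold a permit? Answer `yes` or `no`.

Answer: no

Derivation:
Step 1: wait(T4) -> count=1 queue=[] holders={T4}
Step 2: signal(T4) -> count=2 queue=[] holders={none}
Step 3: wait(T4) -> count=1 queue=[] holders={T4}
Step 4: wait(T3) -> count=0 queue=[] holders={T3,T4}
Step 5: wait(T2) -> count=0 queue=[T2] holders={T3,T4}
Step 6: wait(T5) -> count=0 queue=[T2,T5] holders={T3,T4}
Step 7: signal(T3) -> count=0 queue=[T5] holders={T2,T4}
Step 8: wait(T3) -> count=0 queue=[T5,T3] holders={T2,T4}
Step 9: signal(T2) -> count=0 queue=[T3] holders={T4,T5}
Step 10: signal(T4) -> count=0 queue=[] holders={T3,T5}
Step 11: wait(T1) -> count=0 queue=[T1] holders={T3,T5}
Step 12: signal(T5) -> count=0 queue=[] holders={T1,T3}
Step 13: wait(T2) -> count=0 queue=[T2] holders={T1,T3}
Step 14: signal(T1) -> count=0 queue=[] holders={T2,T3}
Step 15: wait(T5) -> count=0 queue=[T5] holders={T2,T3}
Step 16: wait(T4) -> count=0 queue=[T5,T4] holders={T2,T3}
Final holders: {T2,T3} -> T1 not in holders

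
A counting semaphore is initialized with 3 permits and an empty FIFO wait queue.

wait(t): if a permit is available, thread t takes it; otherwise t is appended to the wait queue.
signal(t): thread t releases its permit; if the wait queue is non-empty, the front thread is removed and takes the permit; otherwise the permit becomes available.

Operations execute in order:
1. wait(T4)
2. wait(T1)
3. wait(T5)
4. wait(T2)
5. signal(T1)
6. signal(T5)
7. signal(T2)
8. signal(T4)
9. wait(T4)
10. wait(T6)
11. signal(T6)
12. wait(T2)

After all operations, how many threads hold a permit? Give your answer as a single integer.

Step 1: wait(T4) -> count=2 queue=[] holders={T4}
Step 2: wait(T1) -> count=1 queue=[] holders={T1,T4}
Step 3: wait(T5) -> count=0 queue=[] holders={T1,T4,T5}
Step 4: wait(T2) -> count=0 queue=[T2] holders={T1,T4,T5}
Step 5: signal(T1) -> count=0 queue=[] holders={T2,T4,T5}
Step 6: signal(T5) -> count=1 queue=[] holders={T2,T4}
Step 7: signal(T2) -> count=2 queue=[] holders={T4}
Step 8: signal(T4) -> count=3 queue=[] holders={none}
Step 9: wait(T4) -> count=2 queue=[] holders={T4}
Step 10: wait(T6) -> count=1 queue=[] holders={T4,T6}
Step 11: signal(T6) -> count=2 queue=[] holders={T4}
Step 12: wait(T2) -> count=1 queue=[] holders={T2,T4}
Final holders: {T2,T4} -> 2 thread(s)

Answer: 2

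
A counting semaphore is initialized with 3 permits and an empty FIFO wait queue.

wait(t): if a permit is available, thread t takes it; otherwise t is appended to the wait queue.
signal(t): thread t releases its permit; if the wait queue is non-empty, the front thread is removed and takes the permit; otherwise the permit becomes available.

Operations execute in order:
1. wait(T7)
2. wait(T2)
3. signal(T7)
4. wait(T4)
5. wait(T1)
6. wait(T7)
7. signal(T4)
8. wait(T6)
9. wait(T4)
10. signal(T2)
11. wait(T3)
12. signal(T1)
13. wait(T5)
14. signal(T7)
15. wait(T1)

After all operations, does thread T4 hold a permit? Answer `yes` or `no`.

Step 1: wait(T7) -> count=2 queue=[] holders={T7}
Step 2: wait(T2) -> count=1 queue=[] holders={T2,T7}
Step 3: signal(T7) -> count=2 queue=[] holders={T2}
Step 4: wait(T4) -> count=1 queue=[] holders={T2,T4}
Step 5: wait(T1) -> count=0 queue=[] holders={T1,T2,T4}
Step 6: wait(T7) -> count=0 queue=[T7] holders={T1,T2,T4}
Step 7: signal(T4) -> count=0 queue=[] holders={T1,T2,T7}
Step 8: wait(T6) -> count=0 queue=[T6] holders={T1,T2,T7}
Step 9: wait(T4) -> count=0 queue=[T6,T4] holders={T1,T2,T7}
Step 10: signal(T2) -> count=0 queue=[T4] holders={T1,T6,T7}
Step 11: wait(T3) -> count=0 queue=[T4,T3] holders={T1,T6,T7}
Step 12: signal(T1) -> count=0 queue=[T3] holders={T4,T6,T7}
Step 13: wait(T5) -> count=0 queue=[T3,T5] holders={T4,T6,T7}
Step 14: signal(T7) -> count=0 queue=[T5] holders={T3,T4,T6}
Step 15: wait(T1) -> count=0 queue=[T5,T1] holders={T3,T4,T6}
Final holders: {T3,T4,T6} -> T4 in holders

Answer: yes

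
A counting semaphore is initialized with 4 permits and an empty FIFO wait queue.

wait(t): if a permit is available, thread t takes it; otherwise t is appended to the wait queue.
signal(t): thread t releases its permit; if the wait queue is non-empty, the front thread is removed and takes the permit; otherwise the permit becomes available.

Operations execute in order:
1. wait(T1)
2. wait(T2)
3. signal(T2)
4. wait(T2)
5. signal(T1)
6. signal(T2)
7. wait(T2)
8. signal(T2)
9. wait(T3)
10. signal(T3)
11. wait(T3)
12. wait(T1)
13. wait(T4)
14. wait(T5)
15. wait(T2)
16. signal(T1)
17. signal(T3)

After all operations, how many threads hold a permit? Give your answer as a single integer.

Step 1: wait(T1) -> count=3 queue=[] holders={T1}
Step 2: wait(T2) -> count=2 queue=[] holders={T1,T2}
Step 3: signal(T2) -> count=3 queue=[] holders={T1}
Step 4: wait(T2) -> count=2 queue=[] holders={T1,T2}
Step 5: signal(T1) -> count=3 queue=[] holders={T2}
Step 6: signal(T2) -> count=4 queue=[] holders={none}
Step 7: wait(T2) -> count=3 queue=[] holders={T2}
Step 8: signal(T2) -> count=4 queue=[] holders={none}
Step 9: wait(T3) -> count=3 queue=[] holders={T3}
Step 10: signal(T3) -> count=4 queue=[] holders={none}
Step 11: wait(T3) -> count=3 queue=[] holders={T3}
Step 12: wait(T1) -> count=2 queue=[] holders={T1,T3}
Step 13: wait(T4) -> count=1 queue=[] holders={T1,T3,T4}
Step 14: wait(T5) -> count=0 queue=[] holders={T1,T3,T4,T5}
Step 15: wait(T2) -> count=0 queue=[T2] holders={T1,T3,T4,T5}
Step 16: signal(T1) -> count=0 queue=[] holders={T2,T3,T4,T5}
Step 17: signal(T3) -> count=1 queue=[] holders={T2,T4,T5}
Final holders: {T2,T4,T5} -> 3 thread(s)

Answer: 3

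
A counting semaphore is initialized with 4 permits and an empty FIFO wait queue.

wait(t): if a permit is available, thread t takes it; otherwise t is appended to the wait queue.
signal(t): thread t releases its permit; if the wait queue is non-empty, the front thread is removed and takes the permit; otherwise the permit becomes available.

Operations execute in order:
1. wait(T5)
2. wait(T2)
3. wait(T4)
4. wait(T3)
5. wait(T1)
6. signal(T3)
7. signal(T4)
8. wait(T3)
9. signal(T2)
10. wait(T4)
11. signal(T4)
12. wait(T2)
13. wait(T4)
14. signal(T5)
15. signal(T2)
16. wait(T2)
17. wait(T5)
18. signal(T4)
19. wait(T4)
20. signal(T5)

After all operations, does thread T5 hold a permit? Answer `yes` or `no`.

Step 1: wait(T5) -> count=3 queue=[] holders={T5}
Step 2: wait(T2) -> count=2 queue=[] holders={T2,T5}
Step 3: wait(T4) -> count=1 queue=[] holders={T2,T4,T5}
Step 4: wait(T3) -> count=0 queue=[] holders={T2,T3,T4,T5}
Step 5: wait(T1) -> count=0 queue=[T1] holders={T2,T3,T4,T5}
Step 6: signal(T3) -> count=0 queue=[] holders={T1,T2,T4,T5}
Step 7: signal(T4) -> count=1 queue=[] holders={T1,T2,T5}
Step 8: wait(T3) -> count=0 queue=[] holders={T1,T2,T3,T5}
Step 9: signal(T2) -> count=1 queue=[] holders={T1,T3,T5}
Step 10: wait(T4) -> count=0 queue=[] holders={T1,T3,T4,T5}
Step 11: signal(T4) -> count=1 queue=[] holders={T1,T3,T5}
Step 12: wait(T2) -> count=0 queue=[] holders={T1,T2,T3,T5}
Step 13: wait(T4) -> count=0 queue=[T4] holders={T1,T2,T3,T5}
Step 14: signal(T5) -> count=0 queue=[] holders={T1,T2,T3,T4}
Step 15: signal(T2) -> count=1 queue=[] holders={T1,T3,T4}
Step 16: wait(T2) -> count=0 queue=[] holders={T1,T2,T3,T4}
Step 17: wait(T5) -> count=0 queue=[T5] holders={T1,T2,T3,T4}
Step 18: signal(T4) -> count=0 queue=[] holders={T1,T2,T3,T5}
Step 19: wait(T4) -> count=0 queue=[T4] holders={T1,T2,T3,T5}
Step 20: signal(T5) -> count=0 queue=[] holders={T1,T2,T3,T4}
Final holders: {T1,T2,T3,T4} -> T5 not in holders

Answer: no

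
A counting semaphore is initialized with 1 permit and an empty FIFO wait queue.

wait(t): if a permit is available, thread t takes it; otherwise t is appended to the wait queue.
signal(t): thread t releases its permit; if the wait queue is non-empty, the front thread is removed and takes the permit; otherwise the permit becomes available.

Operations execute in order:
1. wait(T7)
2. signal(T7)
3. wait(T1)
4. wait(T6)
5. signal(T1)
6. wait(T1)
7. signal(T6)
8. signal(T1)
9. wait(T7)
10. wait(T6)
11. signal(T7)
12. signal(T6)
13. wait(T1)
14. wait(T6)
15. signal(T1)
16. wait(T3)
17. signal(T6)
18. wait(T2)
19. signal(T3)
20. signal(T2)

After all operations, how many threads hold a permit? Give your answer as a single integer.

Step 1: wait(T7) -> count=0 queue=[] holders={T7}
Step 2: signal(T7) -> count=1 queue=[] holders={none}
Step 3: wait(T1) -> count=0 queue=[] holders={T1}
Step 4: wait(T6) -> count=0 queue=[T6] holders={T1}
Step 5: signal(T1) -> count=0 queue=[] holders={T6}
Step 6: wait(T1) -> count=0 queue=[T1] holders={T6}
Step 7: signal(T6) -> count=0 queue=[] holders={T1}
Step 8: signal(T1) -> count=1 queue=[] holders={none}
Step 9: wait(T7) -> count=0 queue=[] holders={T7}
Step 10: wait(T6) -> count=0 queue=[T6] holders={T7}
Step 11: signal(T7) -> count=0 queue=[] holders={T6}
Step 12: signal(T6) -> count=1 queue=[] holders={none}
Step 13: wait(T1) -> count=0 queue=[] holders={T1}
Step 14: wait(T6) -> count=0 queue=[T6] holders={T1}
Step 15: signal(T1) -> count=0 queue=[] holders={T6}
Step 16: wait(T3) -> count=0 queue=[T3] holders={T6}
Step 17: signal(T6) -> count=0 queue=[] holders={T3}
Step 18: wait(T2) -> count=0 queue=[T2] holders={T3}
Step 19: signal(T3) -> count=0 queue=[] holders={T2}
Step 20: signal(T2) -> count=1 queue=[] holders={none}
Final holders: {none} -> 0 thread(s)

Answer: 0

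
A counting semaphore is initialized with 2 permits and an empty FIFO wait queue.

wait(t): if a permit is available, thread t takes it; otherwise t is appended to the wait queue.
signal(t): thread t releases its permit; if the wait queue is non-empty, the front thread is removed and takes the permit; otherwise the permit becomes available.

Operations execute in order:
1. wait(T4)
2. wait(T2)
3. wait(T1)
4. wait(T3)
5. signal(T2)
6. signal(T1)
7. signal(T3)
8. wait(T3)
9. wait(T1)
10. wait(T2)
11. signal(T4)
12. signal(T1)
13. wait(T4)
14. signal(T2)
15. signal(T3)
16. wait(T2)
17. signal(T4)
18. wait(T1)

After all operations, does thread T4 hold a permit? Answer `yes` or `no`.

Answer: no

Derivation:
Step 1: wait(T4) -> count=1 queue=[] holders={T4}
Step 2: wait(T2) -> count=0 queue=[] holders={T2,T4}
Step 3: wait(T1) -> count=0 queue=[T1] holders={T2,T4}
Step 4: wait(T3) -> count=0 queue=[T1,T3] holders={T2,T4}
Step 5: signal(T2) -> count=0 queue=[T3] holders={T1,T4}
Step 6: signal(T1) -> count=0 queue=[] holders={T3,T4}
Step 7: signal(T3) -> count=1 queue=[] holders={T4}
Step 8: wait(T3) -> count=0 queue=[] holders={T3,T4}
Step 9: wait(T1) -> count=0 queue=[T1] holders={T3,T4}
Step 10: wait(T2) -> count=0 queue=[T1,T2] holders={T3,T4}
Step 11: signal(T4) -> count=0 queue=[T2] holders={T1,T3}
Step 12: signal(T1) -> count=0 queue=[] holders={T2,T3}
Step 13: wait(T4) -> count=0 queue=[T4] holders={T2,T3}
Step 14: signal(T2) -> count=0 queue=[] holders={T3,T4}
Step 15: signal(T3) -> count=1 queue=[] holders={T4}
Step 16: wait(T2) -> count=0 queue=[] holders={T2,T4}
Step 17: signal(T4) -> count=1 queue=[] holders={T2}
Step 18: wait(T1) -> count=0 queue=[] holders={T1,T2}
Final holders: {T1,T2} -> T4 not in holders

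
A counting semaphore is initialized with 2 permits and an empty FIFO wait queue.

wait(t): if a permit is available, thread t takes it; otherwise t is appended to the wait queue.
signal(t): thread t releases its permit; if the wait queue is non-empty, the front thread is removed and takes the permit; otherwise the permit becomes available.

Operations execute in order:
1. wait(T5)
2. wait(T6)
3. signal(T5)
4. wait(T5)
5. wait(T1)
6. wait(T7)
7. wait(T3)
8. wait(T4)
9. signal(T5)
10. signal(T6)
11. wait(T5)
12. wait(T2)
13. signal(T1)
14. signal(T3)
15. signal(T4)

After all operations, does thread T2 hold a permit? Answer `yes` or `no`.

Step 1: wait(T5) -> count=1 queue=[] holders={T5}
Step 2: wait(T6) -> count=0 queue=[] holders={T5,T6}
Step 3: signal(T5) -> count=1 queue=[] holders={T6}
Step 4: wait(T5) -> count=0 queue=[] holders={T5,T6}
Step 5: wait(T1) -> count=0 queue=[T1] holders={T5,T6}
Step 6: wait(T7) -> count=0 queue=[T1,T7] holders={T5,T6}
Step 7: wait(T3) -> count=0 queue=[T1,T7,T3] holders={T5,T6}
Step 8: wait(T4) -> count=0 queue=[T1,T7,T3,T4] holders={T5,T6}
Step 9: signal(T5) -> count=0 queue=[T7,T3,T4] holders={T1,T6}
Step 10: signal(T6) -> count=0 queue=[T3,T4] holders={T1,T7}
Step 11: wait(T5) -> count=0 queue=[T3,T4,T5] holders={T1,T7}
Step 12: wait(T2) -> count=0 queue=[T3,T4,T5,T2] holders={T1,T7}
Step 13: signal(T1) -> count=0 queue=[T4,T5,T2] holders={T3,T7}
Step 14: signal(T3) -> count=0 queue=[T5,T2] holders={T4,T7}
Step 15: signal(T4) -> count=0 queue=[T2] holders={T5,T7}
Final holders: {T5,T7} -> T2 not in holders

Answer: no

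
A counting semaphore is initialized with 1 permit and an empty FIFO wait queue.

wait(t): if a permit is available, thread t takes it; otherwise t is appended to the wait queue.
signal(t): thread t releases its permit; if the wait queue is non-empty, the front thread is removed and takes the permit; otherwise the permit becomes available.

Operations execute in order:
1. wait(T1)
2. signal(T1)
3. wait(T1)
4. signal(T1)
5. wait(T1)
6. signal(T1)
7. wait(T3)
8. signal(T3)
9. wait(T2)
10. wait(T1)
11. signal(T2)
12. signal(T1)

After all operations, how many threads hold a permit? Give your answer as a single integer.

Step 1: wait(T1) -> count=0 queue=[] holders={T1}
Step 2: signal(T1) -> count=1 queue=[] holders={none}
Step 3: wait(T1) -> count=0 queue=[] holders={T1}
Step 4: signal(T1) -> count=1 queue=[] holders={none}
Step 5: wait(T1) -> count=0 queue=[] holders={T1}
Step 6: signal(T1) -> count=1 queue=[] holders={none}
Step 7: wait(T3) -> count=0 queue=[] holders={T3}
Step 8: signal(T3) -> count=1 queue=[] holders={none}
Step 9: wait(T2) -> count=0 queue=[] holders={T2}
Step 10: wait(T1) -> count=0 queue=[T1] holders={T2}
Step 11: signal(T2) -> count=0 queue=[] holders={T1}
Step 12: signal(T1) -> count=1 queue=[] holders={none}
Final holders: {none} -> 0 thread(s)

Answer: 0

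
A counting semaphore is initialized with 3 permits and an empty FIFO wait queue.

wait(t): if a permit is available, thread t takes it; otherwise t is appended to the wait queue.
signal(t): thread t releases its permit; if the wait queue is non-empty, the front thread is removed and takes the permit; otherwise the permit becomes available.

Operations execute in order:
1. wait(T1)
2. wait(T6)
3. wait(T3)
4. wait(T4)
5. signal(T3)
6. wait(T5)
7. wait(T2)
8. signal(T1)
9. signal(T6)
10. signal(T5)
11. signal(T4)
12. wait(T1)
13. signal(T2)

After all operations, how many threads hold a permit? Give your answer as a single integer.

Step 1: wait(T1) -> count=2 queue=[] holders={T1}
Step 2: wait(T6) -> count=1 queue=[] holders={T1,T6}
Step 3: wait(T3) -> count=0 queue=[] holders={T1,T3,T6}
Step 4: wait(T4) -> count=0 queue=[T4] holders={T1,T3,T6}
Step 5: signal(T3) -> count=0 queue=[] holders={T1,T4,T6}
Step 6: wait(T5) -> count=0 queue=[T5] holders={T1,T4,T6}
Step 7: wait(T2) -> count=0 queue=[T5,T2] holders={T1,T4,T6}
Step 8: signal(T1) -> count=0 queue=[T2] holders={T4,T5,T6}
Step 9: signal(T6) -> count=0 queue=[] holders={T2,T4,T5}
Step 10: signal(T5) -> count=1 queue=[] holders={T2,T4}
Step 11: signal(T4) -> count=2 queue=[] holders={T2}
Step 12: wait(T1) -> count=1 queue=[] holders={T1,T2}
Step 13: signal(T2) -> count=2 queue=[] holders={T1}
Final holders: {T1} -> 1 thread(s)

Answer: 1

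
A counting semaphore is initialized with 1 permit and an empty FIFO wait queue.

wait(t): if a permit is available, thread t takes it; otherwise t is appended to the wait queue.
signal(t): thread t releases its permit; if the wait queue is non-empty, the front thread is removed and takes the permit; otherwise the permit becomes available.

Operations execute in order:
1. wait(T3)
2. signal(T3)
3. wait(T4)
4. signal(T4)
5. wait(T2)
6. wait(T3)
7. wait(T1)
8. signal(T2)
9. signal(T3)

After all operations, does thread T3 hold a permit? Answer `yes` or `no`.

Answer: no

Derivation:
Step 1: wait(T3) -> count=0 queue=[] holders={T3}
Step 2: signal(T3) -> count=1 queue=[] holders={none}
Step 3: wait(T4) -> count=0 queue=[] holders={T4}
Step 4: signal(T4) -> count=1 queue=[] holders={none}
Step 5: wait(T2) -> count=0 queue=[] holders={T2}
Step 6: wait(T3) -> count=0 queue=[T3] holders={T2}
Step 7: wait(T1) -> count=0 queue=[T3,T1] holders={T2}
Step 8: signal(T2) -> count=0 queue=[T1] holders={T3}
Step 9: signal(T3) -> count=0 queue=[] holders={T1}
Final holders: {T1} -> T3 not in holders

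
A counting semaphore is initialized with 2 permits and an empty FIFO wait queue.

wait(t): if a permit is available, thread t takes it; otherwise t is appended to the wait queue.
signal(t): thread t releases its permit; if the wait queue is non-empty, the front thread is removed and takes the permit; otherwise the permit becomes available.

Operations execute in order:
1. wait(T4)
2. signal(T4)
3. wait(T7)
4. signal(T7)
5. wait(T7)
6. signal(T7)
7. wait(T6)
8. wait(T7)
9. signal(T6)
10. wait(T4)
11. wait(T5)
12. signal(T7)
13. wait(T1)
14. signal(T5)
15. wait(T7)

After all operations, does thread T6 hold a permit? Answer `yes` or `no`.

Step 1: wait(T4) -> count=1 queue=[] holders={T4}
Step 2: signal(T4) -> count=2 queue=[] holders={none}
Step 3: wait(T7) -> count=1 queue=[] holders={T7}
Step 4: signal(T7) -> count=2 queue=[] holders={none}
Step 5: wait(T7) -> count=1 queue=[] holders={T7}
Step 6: signal(T7) -> count=2 queue=[] holders={none}
Step 7: wait(T6) -> count=1 queue=[] holders={T6}
Step 8: wait(T7) -> count=0 queue=[] holders={T6,T7}
Step 9: signal(T6) -> count=1 queue=[] holders={T7}
Step 10: wait(T4) -> count=0 queue=[] holders={T4,T7}
Step 11: wait(T5) -> count=0 queue=[T5] holders={T4,T7}
Step 12: signal(T7) -> count=0 queue=[] holders={T4,T5}
Step 13: wait(T1) -> count=0 queue=[T1] holders={T4,T5}
Step 14: signal(T5) -> count=0 queue=[] holders={T1,T4}
Step 15: wait(T7) -> count=0 queue=[T7] holders={T1,T4}
Final holders: {T1,T4} -> T6 not in holders

Answer: no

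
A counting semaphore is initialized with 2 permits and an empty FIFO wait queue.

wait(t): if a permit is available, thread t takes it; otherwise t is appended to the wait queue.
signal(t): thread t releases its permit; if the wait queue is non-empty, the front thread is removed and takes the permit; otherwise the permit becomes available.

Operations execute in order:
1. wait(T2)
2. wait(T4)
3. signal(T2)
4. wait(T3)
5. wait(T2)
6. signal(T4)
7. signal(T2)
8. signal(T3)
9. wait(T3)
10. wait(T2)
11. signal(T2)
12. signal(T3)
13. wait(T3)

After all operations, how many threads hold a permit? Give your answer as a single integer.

Answer: 1

Derivation:
Step 1: wait(T2) -> count=1 queue=[] holders={T2}
Step 2: wait(T4) -> count=0 queue=[] holders={T2,T4}
Step 3: signal(T2) -> count=1 queue=[] holders={T4}
Step 4: wait(T3) -> count=0 queue=[] holders={T3,T4}
Step 5: wait(T2) -> count=0 queue=[T2] holders={T3,T4}
Step 6: signal(T4) -> count=0 queue=[] holders={T2,T3}
Step 7: signal(T2) -> count=1 queue=[] holders={T3}
Step 8: signal(T3) -> count=2 queue=[] holders={none}
Step 9: wait(T3) -> count=1 queue=[] holders={T3}
Step 10: wait(T2) -> count=0 queue=[] holders={T2,T3}
Step 11: signal(T2) -> count=1 queue=[] holders={T3}
Step 12: signal(T3) -> count=2 queue=[] holders={none}
Step 13: wait(T3) -> count=1 queue=[] holders={T3}
Final holders: {T3} -> 1 thread(s)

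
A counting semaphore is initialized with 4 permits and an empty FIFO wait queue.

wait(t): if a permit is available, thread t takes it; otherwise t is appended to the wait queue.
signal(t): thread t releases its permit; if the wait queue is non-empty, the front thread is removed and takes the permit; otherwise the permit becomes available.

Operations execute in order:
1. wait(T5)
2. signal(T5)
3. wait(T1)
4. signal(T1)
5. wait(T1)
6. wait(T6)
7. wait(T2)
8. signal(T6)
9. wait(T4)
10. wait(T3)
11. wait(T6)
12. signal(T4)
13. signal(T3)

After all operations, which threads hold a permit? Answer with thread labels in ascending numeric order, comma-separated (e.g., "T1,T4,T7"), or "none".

Step 1: wait(T5) -> count=3 queue=[] holders={T5}
Step 2: signal(T5) -> count=4 queue=[] holders={none}
Step 3: wait(T1) -> count=3 queue=[] holders={T1}
Step 4: signal(T1) -> count=4 queue=[] holders={none}
Step 5: wait(T1) -> count=3 queue=[] holders={T1}
Step 6: wait(T6) -> count=2 queue=[] holders={T1,T6}
Step 7: wait(T2) -> count=1 queue=[] holders={T1,T2,T6}
Step 8: signal(T6) -> count=2 queue=[] holders={T1,T2}
Step 9: wait(T4) -> count=1 queue=[] holders={T1,T2,T4}
Step 10: wait(T3) -> count=0 queue=[] holders={T1,T2,T3,T4}
Step 11: wait(T6) -> count=0 queue=[T6] holders={T1,T2,T3,T4}
Step 12: signal(T4) -> count=0 queue=[] holders={T1,T2,T3,T6}
Step 13: signal(T3) -> count=1 queue=[] holders={T1,T2,T6}
Final holders: T1,T2,T6

Answer: T1,T2,T6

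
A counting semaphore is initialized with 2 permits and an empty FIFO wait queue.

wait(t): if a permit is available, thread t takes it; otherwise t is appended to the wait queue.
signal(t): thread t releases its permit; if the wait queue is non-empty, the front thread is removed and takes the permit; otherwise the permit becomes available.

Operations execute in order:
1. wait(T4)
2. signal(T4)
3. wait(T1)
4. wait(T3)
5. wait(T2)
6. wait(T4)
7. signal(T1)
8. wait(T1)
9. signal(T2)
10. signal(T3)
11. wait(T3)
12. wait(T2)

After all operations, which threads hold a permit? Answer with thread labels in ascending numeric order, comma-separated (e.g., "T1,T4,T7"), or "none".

Answer: T1,T4

Derivation:
Step 1: wait(T4) -> count=1 queue=[] holders={T4}
Step 2: signal(T4) -> count=2 queue=[] holders={none}
Step 3: wait(T1) -> count=1 queue=[] holders={T1}
Step 4: wait(T3) -> count=0 queue=[] holders={T1,T3}
Step 5: wait(T2) -> count=0 queue=[T2] holders={T1,T3}
Step 6: wait(T4) -> count=0 queue=[T2,T4] holders={T1,T3}
Step 7: signal(T1) -> count=0 queue=[T4] holders={T2,T3}
Step 8: wait(T1) -> count=0 queue=[T4,T1] holders={T2,T3}
Step 9: signal(T2) -> count=0 queue=[T1] holders={T3,T4}
Step 10: signal(T3) -> count=0 queue=[] holders={T1,T4}
Step 11: wait(T3) -> count=0 queue=[T3] holders={T1,T4}
Step 12: wait(T2) -> count=0 queue=[T3,T2] holders={T1,T4}
Final holders: T1,T4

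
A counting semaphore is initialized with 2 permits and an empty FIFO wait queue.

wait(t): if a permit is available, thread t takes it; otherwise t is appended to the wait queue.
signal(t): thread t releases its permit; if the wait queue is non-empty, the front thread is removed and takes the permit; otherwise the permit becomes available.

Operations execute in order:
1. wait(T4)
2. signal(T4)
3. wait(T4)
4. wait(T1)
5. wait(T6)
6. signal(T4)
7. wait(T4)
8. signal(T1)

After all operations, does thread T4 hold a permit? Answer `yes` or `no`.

Step 1: wait(T4) -> count=1 queue=[] holders={T4}
Step 2: signal(T4) -> count=2 queue=[] holders={none}
Step 3: wait(T4) -> count=1 queue=[] holders={T4}
Step 4: wait(T1) -> count=0 queue=[] holders={T1,T4}
Step 5: wait(T6) -> count=0 queue=[T6] holders={T1,T4}
Step 6: signal(T4) -> count=0 queue=[] holders={T1,T6}
Step 7: wait(T4) -> count=0 queue=[T4] holders={T1,T6}
Step 8: signal(T1) -> count=0 queue=[] holders={T4,T6}
Final holders: {T4,T6} -> T4 in holders

Answer: yes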